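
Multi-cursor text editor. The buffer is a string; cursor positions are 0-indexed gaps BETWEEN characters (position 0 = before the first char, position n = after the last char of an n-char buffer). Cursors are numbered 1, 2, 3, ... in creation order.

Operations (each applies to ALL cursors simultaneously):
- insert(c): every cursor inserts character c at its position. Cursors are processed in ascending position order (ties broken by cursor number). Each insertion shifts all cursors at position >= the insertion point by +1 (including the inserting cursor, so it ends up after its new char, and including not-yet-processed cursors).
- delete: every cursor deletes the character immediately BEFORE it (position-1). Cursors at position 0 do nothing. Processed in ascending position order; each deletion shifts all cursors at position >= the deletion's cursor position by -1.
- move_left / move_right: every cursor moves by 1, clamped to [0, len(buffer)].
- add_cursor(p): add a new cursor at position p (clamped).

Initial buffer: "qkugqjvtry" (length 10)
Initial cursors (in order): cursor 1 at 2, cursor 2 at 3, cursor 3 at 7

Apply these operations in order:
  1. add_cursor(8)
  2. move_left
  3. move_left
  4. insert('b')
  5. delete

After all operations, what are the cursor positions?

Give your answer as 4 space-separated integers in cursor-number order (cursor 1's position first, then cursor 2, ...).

After op 1 (add_cursor(8)): buffer="qkugqjvtry" (len 10), cursors c1@2 c2@3 c3@7 c4@8, authorship ..........
After op 2 (move_left): buffer="qkugqjvtry" (len 10), cursors c1@1 c2@2 c3@6 c4@7, authorship ..........
After op 3 (move_left): buffer="qkugqjvtry" (len 10), cursors c1@0 c2@1 c3@5 c4@6, authorship ..........
After op 4 (insert('b')): buffer="bqbkugqbjbvtry" (len 14), cursors c1@1 c2@3 c3@8 c4@10, authorship 1.2....3.4....
After op 5 (delete): buffer="qkugqjvtry" (len 10), cursors c1@0 c2@1 c3@5 c4@6, authorship ..........

Answer: 0 1 5 6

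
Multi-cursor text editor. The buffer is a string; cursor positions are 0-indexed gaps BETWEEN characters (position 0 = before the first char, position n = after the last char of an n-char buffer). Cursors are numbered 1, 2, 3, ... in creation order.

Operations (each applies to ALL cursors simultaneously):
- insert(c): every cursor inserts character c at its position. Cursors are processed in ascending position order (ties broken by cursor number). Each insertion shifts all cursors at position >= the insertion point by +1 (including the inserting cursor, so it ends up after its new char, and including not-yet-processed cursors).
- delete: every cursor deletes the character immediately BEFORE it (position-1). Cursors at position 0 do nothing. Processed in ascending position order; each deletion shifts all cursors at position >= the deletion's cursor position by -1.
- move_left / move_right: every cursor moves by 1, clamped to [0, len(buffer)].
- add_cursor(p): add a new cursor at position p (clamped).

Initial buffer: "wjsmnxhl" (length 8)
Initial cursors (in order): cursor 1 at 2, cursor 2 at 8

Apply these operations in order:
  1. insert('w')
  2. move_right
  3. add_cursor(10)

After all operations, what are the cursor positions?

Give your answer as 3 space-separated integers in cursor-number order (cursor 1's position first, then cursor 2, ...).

After op 1 (insert('w')): buffer="wjwsmnxhlw" (len 10), cursors c1@3 c2@10, authorship ..1......2
After op 2 (move_right): buffer="wjwsmnxhlw" (len 10), cursors c1@4 c2@10, authorship ..1......2
After op 3 (add_cursor(10)): buffer="wjwsmnxhlw" (len 10), cursors c1@4 c2@10 c3@10, authorship ..1......2

Answer: 4 10 10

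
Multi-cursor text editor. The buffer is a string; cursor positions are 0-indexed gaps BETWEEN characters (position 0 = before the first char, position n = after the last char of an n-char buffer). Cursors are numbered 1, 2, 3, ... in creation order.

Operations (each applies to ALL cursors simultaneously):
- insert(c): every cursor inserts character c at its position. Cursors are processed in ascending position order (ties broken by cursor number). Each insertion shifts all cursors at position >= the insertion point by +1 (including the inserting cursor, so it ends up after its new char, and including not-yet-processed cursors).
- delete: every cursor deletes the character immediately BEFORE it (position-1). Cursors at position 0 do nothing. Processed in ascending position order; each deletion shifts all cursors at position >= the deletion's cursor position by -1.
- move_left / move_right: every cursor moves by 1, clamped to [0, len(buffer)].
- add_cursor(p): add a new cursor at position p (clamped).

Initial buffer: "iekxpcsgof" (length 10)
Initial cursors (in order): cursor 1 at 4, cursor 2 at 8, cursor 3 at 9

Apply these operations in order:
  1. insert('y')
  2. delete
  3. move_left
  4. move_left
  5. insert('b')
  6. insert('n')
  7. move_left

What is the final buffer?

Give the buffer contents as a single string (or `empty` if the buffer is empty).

Answer: iebnkxpcbnsbngof

Derivation:
After op 1 (insert('y')): buffer="iekxypcsgyoyf" (len 13), cursors c1@5 c2@10 c3@12, authorship ....1....2.3.
After op 2 (delete): buffer="iekxpcsgof" (len 10), cursors c1@4 c2@8 c3@9, authorship ..........
After op 3 (move_left): buffer="iekxpcsgof" (len 10), cursors c1@3 c2@7 c3@8, authorship ..........
After op 4 (move_left): buffer="iekxpcsgof" (len 10), cursors c1@2 c2@6 c3@7, authorship ..........
After op 5 (insert('b')): buffer="iebkxpcbsbgof" (len 13), cursors c1@3 c2@8 c3@10, authorship ..1....2.3...
After op 6 (insert('n')): buffer="iebnkxpcbnsbngof" (len 16), cursors c1@4 c2@10 c3@13, authorship ..11....22.33...
After op 7 (move_left): buffer="iebnkxpcbnsbngof" (len 16), cursors c1@3 c2@9 c3@12, authorship ..11....22.33...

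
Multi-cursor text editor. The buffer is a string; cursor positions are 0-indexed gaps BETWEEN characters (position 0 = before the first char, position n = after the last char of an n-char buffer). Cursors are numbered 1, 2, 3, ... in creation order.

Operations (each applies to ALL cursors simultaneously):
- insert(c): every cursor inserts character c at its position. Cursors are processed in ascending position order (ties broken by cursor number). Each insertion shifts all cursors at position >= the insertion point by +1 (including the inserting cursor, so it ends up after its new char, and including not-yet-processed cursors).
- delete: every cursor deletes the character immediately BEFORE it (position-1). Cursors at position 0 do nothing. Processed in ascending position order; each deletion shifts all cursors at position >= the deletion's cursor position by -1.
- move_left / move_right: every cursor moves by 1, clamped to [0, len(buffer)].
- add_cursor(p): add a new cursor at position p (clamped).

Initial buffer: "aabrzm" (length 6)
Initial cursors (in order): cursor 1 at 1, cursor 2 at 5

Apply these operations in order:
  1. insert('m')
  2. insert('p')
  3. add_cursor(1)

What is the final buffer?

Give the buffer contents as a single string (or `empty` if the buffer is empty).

Answer: ampabrzmpm

Derivation:
After op 1 (insert('m')): buffer="amabrzmm" (len 8), cursors c1@2 c2@7, authorship .1....2.
After op 2 (insert('p')): buffer="ampabrzmpm" (len 10), cursors c1@3 c2@9, authorship .11....22.
After op 3 (add_cursor(1)): buffer="ampabrzmpm" (len 10), cursors c3@1 c1@3 c2@9, authorship .11....22.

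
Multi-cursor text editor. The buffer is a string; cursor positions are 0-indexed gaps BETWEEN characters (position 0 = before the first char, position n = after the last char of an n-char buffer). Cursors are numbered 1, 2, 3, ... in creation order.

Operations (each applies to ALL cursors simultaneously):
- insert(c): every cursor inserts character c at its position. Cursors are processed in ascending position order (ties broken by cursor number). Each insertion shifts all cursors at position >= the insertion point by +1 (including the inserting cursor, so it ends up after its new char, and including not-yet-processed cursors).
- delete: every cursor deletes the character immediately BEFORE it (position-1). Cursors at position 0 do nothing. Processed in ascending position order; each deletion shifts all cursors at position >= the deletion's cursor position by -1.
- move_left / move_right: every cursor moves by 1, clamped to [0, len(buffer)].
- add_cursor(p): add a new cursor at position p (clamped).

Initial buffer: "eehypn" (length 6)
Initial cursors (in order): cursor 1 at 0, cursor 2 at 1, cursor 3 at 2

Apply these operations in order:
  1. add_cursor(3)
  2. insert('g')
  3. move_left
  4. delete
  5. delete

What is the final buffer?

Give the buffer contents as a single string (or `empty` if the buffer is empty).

Answer: gypn

Derivation:
After op 1 (add_cursor(3)): buffer="eehypn" (len 6), cursors c1@0 c2@1 c3@2 c4@3, authorship ......
After op 2 (insert('g')): buffer="gegeghgypn" (len 10), cursors c1@1 c2@3 c3@5 c4@7, authorship 1.2.3.4...
After op 3 (move_left): buffer="gegeghgypn" (len 10), cursors c1@0 c2@2 c3@4 c4@6, authorship 1.2.3.4...
After op 4 (delete): buffer="ggggypn" (len 7), cursors c1@0 c2@1 c3@2 c4@3, authorship 1234...
After op 5 (delete): buffer="gypn" (len 4), cursors c1@0 c2@0 c3@0 c4@0, authorship 4...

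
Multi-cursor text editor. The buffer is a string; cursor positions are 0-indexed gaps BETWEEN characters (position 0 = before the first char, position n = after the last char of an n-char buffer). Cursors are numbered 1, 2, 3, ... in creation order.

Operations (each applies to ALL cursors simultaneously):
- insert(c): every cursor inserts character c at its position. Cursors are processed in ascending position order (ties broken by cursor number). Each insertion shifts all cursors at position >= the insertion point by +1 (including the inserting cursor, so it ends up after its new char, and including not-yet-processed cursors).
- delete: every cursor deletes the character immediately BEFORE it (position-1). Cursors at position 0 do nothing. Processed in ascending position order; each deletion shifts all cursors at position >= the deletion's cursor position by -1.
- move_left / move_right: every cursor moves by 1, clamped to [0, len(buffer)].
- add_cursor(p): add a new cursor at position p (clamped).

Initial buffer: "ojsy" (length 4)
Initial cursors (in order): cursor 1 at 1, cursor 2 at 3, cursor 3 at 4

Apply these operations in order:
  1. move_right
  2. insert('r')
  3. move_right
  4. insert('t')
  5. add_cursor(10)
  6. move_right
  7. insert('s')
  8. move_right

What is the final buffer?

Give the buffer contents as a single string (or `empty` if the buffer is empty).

Answer: ojrstysrrttsss

Derivation:
After op 1 (move_right): buffer="ojsy" (len 4), cursors c1@2 c2@4 c3@4, authorship ....
After op 2 (insert('r')): buffer="ojrsyrr" (len 7), cursors c1@3 c2@7 c3@7, authorship ..1..23
After op 3 (move_right): buffer="ojrsyrr" (len 7), cursors c1@4 c2@7 c3@7, authorship ..1..23
After op 4 (insert('t')): buffer="ojrstyrrtt" (len 10), cursors c1@5 c2@10 c3@10, authorship ..1.1.2323
After op 5 (add_cursor(10)): buffer="ojrstyrrtt" (len 10), cursors c1@5 c2@10 c3@10 c4@10, authorship ..1.1.2323
After op 6 (move_right): buffer="ojrstyrrtt" (len 10), cursors c1@6 c2@10 c3@10 c4@10, authorship ..1.1.2323
After op 7 (insert('s')): buffer="ojrstysrrttsss" (len 14), cursors c1@7 c2@14 c3@14 c4@14, authorship ..1.1.12323234
After op 8 (move_right): buffer="ojrstysrrttsss" (len 14), cursors c1@8 c2@14 c3@14 c4@14, authorship ..1.1.12323234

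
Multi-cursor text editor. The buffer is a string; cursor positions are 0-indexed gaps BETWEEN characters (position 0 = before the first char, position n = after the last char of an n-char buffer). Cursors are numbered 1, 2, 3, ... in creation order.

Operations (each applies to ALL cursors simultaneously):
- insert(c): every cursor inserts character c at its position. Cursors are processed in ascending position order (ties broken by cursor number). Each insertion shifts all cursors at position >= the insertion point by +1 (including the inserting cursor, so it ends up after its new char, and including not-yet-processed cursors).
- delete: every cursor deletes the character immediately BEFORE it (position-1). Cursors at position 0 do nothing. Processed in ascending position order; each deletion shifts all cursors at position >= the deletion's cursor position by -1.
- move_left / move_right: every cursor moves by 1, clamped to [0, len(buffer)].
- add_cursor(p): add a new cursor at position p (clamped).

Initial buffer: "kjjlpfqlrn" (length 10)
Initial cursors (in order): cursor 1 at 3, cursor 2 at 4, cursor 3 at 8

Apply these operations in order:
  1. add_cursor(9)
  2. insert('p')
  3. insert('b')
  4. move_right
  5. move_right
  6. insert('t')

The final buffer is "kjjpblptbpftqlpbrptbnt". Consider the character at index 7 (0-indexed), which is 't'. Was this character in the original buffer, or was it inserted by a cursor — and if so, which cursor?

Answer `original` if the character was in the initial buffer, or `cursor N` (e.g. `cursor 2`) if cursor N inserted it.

Answer: cursor 1

Derivation:
After op 1 (add_cursor(9)): buffer="kjjlpfqlrn" (len 10), cursors c1@3 c2@4 c3@8 c4@9, authorship ..........
After op 2 (insert('p')): buffer="kjjplppfqlprpn" (len 14), cursors c1@4 c2@6 c3@11 c4@13, authorship ...1.2....3.4.
After op 3 (insert('b')): buffer="kjjpblpbpfqlpbrpbn" (len 18), cursors c1@5 c2@8 c3@14 c4@17, authorship ...11.22....33.44.
After op 4 (move_right): buffer="kjjpblpbpfqlpbrpbn" (len 18), cursors c1@6 c2@9 c3@15 c4@18, authorship ...11.22....33.44.
After op 5 (move_right): buffer="kjjpblpbpfqlpbrpbn" (len 18), cursors c1@7 c2@10 c3@16 c4@18, authorship ...11.22....33.44.
After op 6 (insert('t')): buffer="kjjpblptbpftqlpbrptbnt" (len 22), cursors c1@8 c2@12 c3@19 c4@22, authorship ...11.212..2..33.434.4
Authorship (.=original, N=cursor N): . . . 1 1 . 2 1 2 . . 2 . . 3 3 . 4 3 4 . 4
Index 7: author = 1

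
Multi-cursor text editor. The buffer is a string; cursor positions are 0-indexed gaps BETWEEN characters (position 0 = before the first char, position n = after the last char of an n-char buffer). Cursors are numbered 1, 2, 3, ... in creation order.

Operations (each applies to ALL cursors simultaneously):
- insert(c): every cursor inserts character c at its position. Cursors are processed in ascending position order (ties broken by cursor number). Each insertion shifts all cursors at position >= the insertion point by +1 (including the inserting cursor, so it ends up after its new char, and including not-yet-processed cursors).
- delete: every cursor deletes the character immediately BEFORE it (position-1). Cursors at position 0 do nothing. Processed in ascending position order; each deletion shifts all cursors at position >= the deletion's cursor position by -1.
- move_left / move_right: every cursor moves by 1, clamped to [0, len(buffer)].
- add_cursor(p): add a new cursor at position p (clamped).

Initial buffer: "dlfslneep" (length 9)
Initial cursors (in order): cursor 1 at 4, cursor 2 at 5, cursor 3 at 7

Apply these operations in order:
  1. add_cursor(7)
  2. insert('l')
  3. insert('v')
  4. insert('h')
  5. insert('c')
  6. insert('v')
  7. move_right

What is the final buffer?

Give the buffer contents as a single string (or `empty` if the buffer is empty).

Answer: dlfslvhcvllvhcvnellvvhhccvvep

Derivation:
After op 1 (add_cursor(7)): buffer="dlfslneep" (len 9), cursors c1@4 c2@5 c3@7 c4@7, authorship .........
After op 2 (insert('l')): buffer="dlfslllnellep" (len 13), cursors c1@5 c2@7 c3@11 c4@11, authorship ....1.2..34..
After op 3 (insert('v')): buffer="dlfslvllvnellvvep" (len 17), cursors c1@6 c2@9 c3@15 c4@15, authorship ....11.22..3434..
After op 4 (insert('h')): buffer="dlfslvhllvhnellvvhhep" (len 21), cursors c1@7 c2@11 c3@19 c4@19, authorship ....111.222..343434..
After op 5 (insert('c')): buffer="dlfslvhcllvhcnellvvhhccep" (len 25), cursors c1@8 c2@13 c3@23 c4@23, authorship ....1111.2222..34343434..
After op 6 (insert('v')): buffer="dlfslvhcvllvhcvnellvvhhccvvep" (len 29), cursors c1@9 c2@15 c3@27 c4@27, authorship ....11111.22222..3434343434..
After op 7 (move_right): buffer="dlfslvhcvllvhcvnellvvhhccvvep" (len 29), cursors c1@10 c2@16 c3@28 c4@28, authorship ....11111.22222..3434343434..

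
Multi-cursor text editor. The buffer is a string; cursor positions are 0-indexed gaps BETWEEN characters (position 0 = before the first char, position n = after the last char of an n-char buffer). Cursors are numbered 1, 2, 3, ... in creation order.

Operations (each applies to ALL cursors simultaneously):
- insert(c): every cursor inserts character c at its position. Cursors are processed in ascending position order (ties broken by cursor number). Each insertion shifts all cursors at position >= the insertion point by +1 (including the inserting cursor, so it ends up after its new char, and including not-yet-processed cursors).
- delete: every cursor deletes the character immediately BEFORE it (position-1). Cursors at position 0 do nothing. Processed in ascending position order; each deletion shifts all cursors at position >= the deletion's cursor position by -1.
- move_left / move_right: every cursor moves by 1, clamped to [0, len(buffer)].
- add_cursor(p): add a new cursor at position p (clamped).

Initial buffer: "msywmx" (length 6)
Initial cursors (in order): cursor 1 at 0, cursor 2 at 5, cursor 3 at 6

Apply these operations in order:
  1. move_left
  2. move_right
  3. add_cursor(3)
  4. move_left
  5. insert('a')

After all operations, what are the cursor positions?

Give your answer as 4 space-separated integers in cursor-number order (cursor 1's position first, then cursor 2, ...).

After op 1 (move_left): buffer="msywmx" (len 6), cursors c1@0 c2@4 c3@5, authorship ......
After op 2 (move_right): buffer="msywmx" (len 6), cursors c1@1 c2@5 c3@6, authorship ......
After op 3 (add_cursor(3)): buffer="msywmx" (len 6), cursors c1@1 c4@3 c2@5 c3@6, authorship ......
After op 4 (move_left): buffer="msywmx" (len 6), cursors c1@0 c4@2 c2@4 c3@5, authorship ......
After op 5 (insert('a')): buffer="amsaywamax" (len 10), cursors c1@1 c4@4 c2@7 c3@9, authorship 1..4..2.3.

Answer: 1 7 9 4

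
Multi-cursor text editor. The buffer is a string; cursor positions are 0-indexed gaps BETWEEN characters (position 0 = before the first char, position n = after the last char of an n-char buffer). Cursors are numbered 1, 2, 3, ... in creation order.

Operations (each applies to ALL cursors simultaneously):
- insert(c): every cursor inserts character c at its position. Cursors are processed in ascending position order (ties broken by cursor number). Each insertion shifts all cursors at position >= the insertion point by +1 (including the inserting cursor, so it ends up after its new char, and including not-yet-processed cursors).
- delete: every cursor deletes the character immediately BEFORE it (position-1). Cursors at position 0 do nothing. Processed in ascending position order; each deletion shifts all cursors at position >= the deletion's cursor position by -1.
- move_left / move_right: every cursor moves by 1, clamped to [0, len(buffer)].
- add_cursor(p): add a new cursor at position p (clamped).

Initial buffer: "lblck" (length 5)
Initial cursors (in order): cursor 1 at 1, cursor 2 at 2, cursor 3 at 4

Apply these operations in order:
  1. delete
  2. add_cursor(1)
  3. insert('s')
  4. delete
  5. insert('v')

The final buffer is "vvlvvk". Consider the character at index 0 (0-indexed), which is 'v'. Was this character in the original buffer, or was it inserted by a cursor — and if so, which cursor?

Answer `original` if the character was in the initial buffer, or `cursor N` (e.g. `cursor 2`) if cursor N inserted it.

Answer: cursor 1

Derivation:
After op 1 (delete): buffer="lk" (len 2), cursors c1@0 c2@0 c3@1, authorship ..
After op 2 (add_cursor(1)): buffer="lk" (len 2), cursors c1@0 c2@0 c3@1 c4@1, authorship ..
After op 3 (insert('s')): buffer="sslssk" (len 6), cursors c1@2 c2@2 c3@5 c4@5, authorship 12.34.
After op 4 (delete): buffer="lk" (len 2), cursors c1@0 c2@0 c3@1 c4@1, authorship ..
After op 5 (insert('v')): buffer="vvlvvk" (len 6), cursors c1@2 c2@2 c3@5 c4@5, authorship 12.34.
Authorship (.=original, N=cursor N): 1 2 . 3 4 .
Index 0: author = 1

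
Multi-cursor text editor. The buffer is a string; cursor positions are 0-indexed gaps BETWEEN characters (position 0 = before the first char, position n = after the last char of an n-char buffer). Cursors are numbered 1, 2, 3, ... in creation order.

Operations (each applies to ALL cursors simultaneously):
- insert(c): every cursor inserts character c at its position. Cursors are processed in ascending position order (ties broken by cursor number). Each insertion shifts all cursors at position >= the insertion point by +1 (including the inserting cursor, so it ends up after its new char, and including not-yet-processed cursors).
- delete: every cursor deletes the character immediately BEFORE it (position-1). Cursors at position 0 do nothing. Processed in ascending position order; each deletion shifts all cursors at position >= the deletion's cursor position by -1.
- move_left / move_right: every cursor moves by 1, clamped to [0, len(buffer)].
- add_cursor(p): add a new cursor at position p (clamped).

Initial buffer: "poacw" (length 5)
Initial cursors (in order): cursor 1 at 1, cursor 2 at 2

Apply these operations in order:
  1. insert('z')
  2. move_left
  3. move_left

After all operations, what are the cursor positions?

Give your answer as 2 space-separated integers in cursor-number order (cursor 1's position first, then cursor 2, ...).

After op 1 (insert('z')): buffer="pzozacw" (len 7), cursors c1@2 c2@4, authorship .1.2...
After op 2 (move_left): buffer="pzozacw" (len 7), cursors c1@1 c2@3, authorship .1.2...
After op 3 (move_left): buffer="pzozacw" (len 7), cursors c1@0 c2@2, authorship .1.2...

Answer: 0 2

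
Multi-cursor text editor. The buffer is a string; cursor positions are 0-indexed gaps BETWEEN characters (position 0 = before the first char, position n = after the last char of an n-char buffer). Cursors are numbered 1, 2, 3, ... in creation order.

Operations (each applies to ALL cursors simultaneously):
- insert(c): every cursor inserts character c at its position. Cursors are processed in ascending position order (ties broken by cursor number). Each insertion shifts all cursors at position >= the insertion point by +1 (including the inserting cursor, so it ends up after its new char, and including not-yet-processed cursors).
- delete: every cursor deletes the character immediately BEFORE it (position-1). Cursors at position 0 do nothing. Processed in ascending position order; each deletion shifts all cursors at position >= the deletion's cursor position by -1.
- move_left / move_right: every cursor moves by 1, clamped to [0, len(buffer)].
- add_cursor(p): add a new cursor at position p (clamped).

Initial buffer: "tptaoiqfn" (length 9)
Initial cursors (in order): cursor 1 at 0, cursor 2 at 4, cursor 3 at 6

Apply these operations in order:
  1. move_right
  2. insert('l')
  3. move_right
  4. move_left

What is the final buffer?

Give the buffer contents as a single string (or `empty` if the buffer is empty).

Answer: tlptaoliqlfn

Derivation:
After op 1 (move_right): buffer="tptaoiqfn" (len 9), cursors c1@1 c2@5 c3@7, authorship .........
After op 2 (insert('l')): buffer="tlptaoliqlfn" (len 12), cursors c1@2 c2@7 c3@10, authorship .1....2..3..
After op 3 (move_right): buffer="tlptaoliqlfn" (len 12), cursors c1@3 c2@8 c3@11, authorship .1....2..3..
After op 4 (move_left): buffer="tlptaoliqlfn" (len 12), cursors c1@2 c2@7 c3@10, authorship .1....2..3..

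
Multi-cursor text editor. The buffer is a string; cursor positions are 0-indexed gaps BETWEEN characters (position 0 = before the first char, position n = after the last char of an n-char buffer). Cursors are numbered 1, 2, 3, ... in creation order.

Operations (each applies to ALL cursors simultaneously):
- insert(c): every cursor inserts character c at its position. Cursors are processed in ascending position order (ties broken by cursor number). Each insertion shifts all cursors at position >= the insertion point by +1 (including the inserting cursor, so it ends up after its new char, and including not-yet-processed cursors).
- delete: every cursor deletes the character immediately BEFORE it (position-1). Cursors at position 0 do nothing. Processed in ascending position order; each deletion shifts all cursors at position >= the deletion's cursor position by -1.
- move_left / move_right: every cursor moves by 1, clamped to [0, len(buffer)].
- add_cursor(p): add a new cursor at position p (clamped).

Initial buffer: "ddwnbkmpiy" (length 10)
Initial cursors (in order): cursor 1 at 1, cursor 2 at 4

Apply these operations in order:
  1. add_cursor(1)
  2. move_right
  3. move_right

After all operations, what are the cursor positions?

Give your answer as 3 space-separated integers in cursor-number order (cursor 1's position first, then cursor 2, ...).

After op 1 (add_cursor(1)): buffer="ddwnbkmpiy" (len 10), cursors c1@1 c3@1 c2@4, authorship ..........
After op 2 (move_right): buffer="ddwnbkmpiy" (len 10), cursors c1@2 c3@2 c2@5, authorship ..........
After op 3 (move_right): buffer="ddwnbkmpiy" (len 10), cursors c1@3 c3@3 c2@6, authorship ..........

Answer: 3 6 3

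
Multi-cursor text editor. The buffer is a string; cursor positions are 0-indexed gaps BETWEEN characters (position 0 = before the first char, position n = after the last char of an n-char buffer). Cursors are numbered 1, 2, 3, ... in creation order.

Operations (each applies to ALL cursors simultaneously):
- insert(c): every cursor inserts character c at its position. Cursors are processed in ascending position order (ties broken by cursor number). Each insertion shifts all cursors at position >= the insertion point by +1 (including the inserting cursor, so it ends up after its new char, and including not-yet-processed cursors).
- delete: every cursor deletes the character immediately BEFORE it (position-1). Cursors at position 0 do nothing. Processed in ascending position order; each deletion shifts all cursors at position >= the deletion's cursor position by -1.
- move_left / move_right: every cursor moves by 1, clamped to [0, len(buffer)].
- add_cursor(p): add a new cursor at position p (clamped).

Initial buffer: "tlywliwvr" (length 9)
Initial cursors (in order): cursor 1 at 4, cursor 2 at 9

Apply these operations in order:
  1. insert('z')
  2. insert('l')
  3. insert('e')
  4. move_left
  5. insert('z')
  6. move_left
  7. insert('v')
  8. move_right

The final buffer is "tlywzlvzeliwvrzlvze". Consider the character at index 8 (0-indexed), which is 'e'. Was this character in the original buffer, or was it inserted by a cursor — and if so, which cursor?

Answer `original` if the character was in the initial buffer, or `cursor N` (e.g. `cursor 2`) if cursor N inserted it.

After op 1 (insert('z')): buffer="tlywzliwvrz" (len 11), cursors c1@5 c2@11, authorship ....1.....2
After op 2 (insert('l')): buffer="tlywzlliwvrzl" (len 13), cursors c1@6 c2@13, authorship ....11.....22
After op 3 (insert('e')): buffer="tlywzleliwvrzle" (len 15), cursors c1@7 c2@15, authorship ....111.....222
After op 4 (move_left): buffer="tlywzleliwvrzle" (len 15), cursors c1@6 c2@14, authorship ....111.....222
After op 5 (insert('z')): buffer="tlywzlzeliwvrzlze" (len 17), cursors c1@7 c2@16, authorship ....1111.....2222
After op 6 (move_left): buffer="tlywzlzeliwvrzlze" (len 17), cursors c1@6 c2@15, authorship ....1111.....2222
After op 7 (insert('v')): buffer="tlywzlvzeliwvrzlvze" (len 19), cursors c1@7 c2@17, authorship ....11111.....22222
After op 8 (move_right): buffer="tlywzlvzeliwvrzlvze" (len 19), cursors c1@8 c2@18, authorship ....11111.....22222
Authorship (.=original, N=cursor N): . . . . 1 1 1 1 1 . . . . . 2 2 2 2 2
Index 8: author = 1

Answer: cursor 1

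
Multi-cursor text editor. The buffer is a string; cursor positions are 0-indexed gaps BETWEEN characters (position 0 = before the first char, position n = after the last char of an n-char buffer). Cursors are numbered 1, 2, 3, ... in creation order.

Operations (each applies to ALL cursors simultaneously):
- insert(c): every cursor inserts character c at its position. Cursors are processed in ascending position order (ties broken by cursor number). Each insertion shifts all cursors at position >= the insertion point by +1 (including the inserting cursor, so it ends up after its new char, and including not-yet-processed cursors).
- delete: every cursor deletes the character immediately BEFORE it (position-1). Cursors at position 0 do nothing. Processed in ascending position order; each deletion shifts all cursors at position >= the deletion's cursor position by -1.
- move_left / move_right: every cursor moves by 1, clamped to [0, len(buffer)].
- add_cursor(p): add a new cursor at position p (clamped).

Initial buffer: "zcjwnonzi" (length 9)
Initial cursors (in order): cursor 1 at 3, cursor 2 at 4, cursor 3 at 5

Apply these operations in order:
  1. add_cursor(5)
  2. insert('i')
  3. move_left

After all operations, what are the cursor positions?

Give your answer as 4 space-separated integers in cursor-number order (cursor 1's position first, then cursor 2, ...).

Answer: 3 5 8 8

Derivation:
After op 1 (add_cursor(5)): buffer="zcjwnonzi" (len 9), cursors c1@3 c2@4 c3@5 c4@5, authorship .........
After op 2 (insert('i')): buffer="zcjiwiniionzi" (len 13), cursors c1@4 c2@6 c3@9 c4@9, authorship ...1.2.34....
After op 3 (move_left): buffer="zcjiwiniionzi" (len 13), cursors c1@3 c2@5 c3@8 c4@8, authorship ...1.2.34....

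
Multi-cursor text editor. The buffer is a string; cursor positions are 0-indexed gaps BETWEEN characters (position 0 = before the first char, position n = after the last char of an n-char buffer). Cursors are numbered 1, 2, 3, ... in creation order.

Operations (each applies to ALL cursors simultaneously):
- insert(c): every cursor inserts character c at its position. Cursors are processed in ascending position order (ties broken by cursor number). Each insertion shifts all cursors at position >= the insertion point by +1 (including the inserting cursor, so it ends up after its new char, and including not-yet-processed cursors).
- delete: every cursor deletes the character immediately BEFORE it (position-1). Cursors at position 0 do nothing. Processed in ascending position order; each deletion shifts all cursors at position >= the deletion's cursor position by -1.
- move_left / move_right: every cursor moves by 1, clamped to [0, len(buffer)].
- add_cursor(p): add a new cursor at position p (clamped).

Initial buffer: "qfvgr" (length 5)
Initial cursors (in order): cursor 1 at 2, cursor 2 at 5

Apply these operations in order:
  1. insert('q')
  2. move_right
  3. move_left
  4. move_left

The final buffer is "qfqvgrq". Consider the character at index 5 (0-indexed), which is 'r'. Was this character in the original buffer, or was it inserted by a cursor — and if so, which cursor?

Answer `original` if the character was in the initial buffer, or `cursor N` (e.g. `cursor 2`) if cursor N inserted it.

After op 1 (insert('q')): buffer="qfqvgrq" (len 7), cursors c1@3 c2@7, authorship ..1...2
After op 2 (move_right): buffer="qfqvgrq" (len 7), cursors c1@4 c2@7, authorship ..1...2
After op 3 (move_left): buffer="qfqvgrq" (len 7), cursors c1@3 c2@6, authorship ..1...2
After op 4 (move_left): buffer="qfqvgrq" (len 7), cursors c1@2 c2@5, authorship ..1...2
Authorship (.=original, N=cursor N): . . 1 . . . 2
Index 5: author = original

Answer: original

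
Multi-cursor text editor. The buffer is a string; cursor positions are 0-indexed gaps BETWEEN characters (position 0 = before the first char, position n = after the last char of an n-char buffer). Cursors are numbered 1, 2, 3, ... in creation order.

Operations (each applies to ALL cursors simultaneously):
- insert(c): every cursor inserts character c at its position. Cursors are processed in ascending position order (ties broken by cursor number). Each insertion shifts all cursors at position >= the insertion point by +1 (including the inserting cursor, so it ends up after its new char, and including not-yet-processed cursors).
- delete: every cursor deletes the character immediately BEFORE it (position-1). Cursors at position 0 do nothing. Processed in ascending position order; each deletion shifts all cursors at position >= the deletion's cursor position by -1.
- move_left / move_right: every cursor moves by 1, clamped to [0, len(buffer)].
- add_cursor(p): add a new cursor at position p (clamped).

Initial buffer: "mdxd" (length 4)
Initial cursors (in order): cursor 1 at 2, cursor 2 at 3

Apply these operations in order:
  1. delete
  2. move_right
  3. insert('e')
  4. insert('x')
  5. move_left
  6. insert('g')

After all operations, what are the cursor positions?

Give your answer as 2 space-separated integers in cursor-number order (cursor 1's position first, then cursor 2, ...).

Answer: 7 7

Derivation:
After op 1 (delete): buffer="md" (len 2), cursors c1@1 c2@1, authorship ..
After op 2 (move_right): buffer="md" (len 2), cursors c1@2 c2@2, authorship ..
After op 3 (insert('e')): buffer="mdee" (len 4), cursors c1@4 c2@4, authorship ..12
After op 4 (insert('x')): buffer="mdeexx" (len 6), cursors c1@6 c2@6, authorship ..1212
After op 5 (move_left): buffer="mdeexx" (len 6), cursors c1@5 c2@5, authorship ..1212
After op 6 (insert('g')): buffer="mdeexggx" (len 8), cursors c1@7 c2@7, authorship ..121122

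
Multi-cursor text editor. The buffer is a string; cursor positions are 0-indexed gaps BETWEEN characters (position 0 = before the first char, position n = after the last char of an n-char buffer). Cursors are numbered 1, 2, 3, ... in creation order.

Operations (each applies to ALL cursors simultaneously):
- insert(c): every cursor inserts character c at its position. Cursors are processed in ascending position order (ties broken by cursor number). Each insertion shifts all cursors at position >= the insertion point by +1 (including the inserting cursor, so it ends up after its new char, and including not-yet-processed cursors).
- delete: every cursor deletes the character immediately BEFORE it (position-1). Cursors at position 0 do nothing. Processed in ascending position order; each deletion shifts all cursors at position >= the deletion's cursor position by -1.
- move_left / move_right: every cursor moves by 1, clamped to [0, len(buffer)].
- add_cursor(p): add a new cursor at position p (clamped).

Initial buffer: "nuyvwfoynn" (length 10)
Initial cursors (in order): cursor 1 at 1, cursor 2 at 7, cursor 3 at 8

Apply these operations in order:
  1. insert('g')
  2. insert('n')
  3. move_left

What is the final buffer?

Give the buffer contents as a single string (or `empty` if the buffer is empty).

After op 1 (insert('g')): buffer="nguyvwfogygnn" (len 13), cursors c1@2 c2@9 c3@11, authorship .1......2.3..
After op 2 (insert('n')): buffer="ngnuyvwfognygnnn" (len 16), cursors c1@3 c2@11 c3@14, authorship .11......22.33..
After op 3 (move_left): buffer="ngnuyvwfognygnnn" (len 16), cursors c1@2 c2@10 c3@13, authorship .11......22.33..

Answer: ngnuyvwfognygnnn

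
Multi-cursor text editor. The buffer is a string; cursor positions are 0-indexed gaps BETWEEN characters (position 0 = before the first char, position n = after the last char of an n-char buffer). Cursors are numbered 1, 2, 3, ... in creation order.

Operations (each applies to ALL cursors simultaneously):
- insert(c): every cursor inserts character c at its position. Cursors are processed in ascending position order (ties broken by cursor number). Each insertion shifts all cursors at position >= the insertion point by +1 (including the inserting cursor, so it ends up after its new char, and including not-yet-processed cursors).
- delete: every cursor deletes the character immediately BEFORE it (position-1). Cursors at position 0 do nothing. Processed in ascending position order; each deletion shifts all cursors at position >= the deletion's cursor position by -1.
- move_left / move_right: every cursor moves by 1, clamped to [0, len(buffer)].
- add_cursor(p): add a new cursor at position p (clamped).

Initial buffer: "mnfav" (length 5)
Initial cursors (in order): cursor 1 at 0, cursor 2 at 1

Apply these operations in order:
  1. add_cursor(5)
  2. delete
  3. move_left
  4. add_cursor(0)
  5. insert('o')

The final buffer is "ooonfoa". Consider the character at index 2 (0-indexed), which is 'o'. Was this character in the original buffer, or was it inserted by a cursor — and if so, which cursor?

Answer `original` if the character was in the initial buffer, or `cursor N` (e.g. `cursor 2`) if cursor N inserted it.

Answer: cursor 4

Derivation:
After op 1 (add_cursor(5)): buffer="mnfav" (len 5), cursors c1@0 c2@1 c3@5, authorship .....
After op 2 (delete): buffer="nfa" (len 3), cursors c1@0 c2@0 c3@3, authorship ...
After op 3 (move_left): buffer="nfa" (len 3), cursors c1@0 c2@0 c3@2, authorship ...
After op 4 (add_cursor(0)): buffer="nfa" (len 3), cursors c1@0 c2@0 c4@0 c3@2, authorship ...
After op 5 (insert('o')): buffer="ooonfoa" (len 7), cursors c1@3 c2@3 c4@3 c3@6, authorship 124..3.
Authorship (.=original, N=cursor N): 1 2 4 . . 3 .
Index 2: author = 4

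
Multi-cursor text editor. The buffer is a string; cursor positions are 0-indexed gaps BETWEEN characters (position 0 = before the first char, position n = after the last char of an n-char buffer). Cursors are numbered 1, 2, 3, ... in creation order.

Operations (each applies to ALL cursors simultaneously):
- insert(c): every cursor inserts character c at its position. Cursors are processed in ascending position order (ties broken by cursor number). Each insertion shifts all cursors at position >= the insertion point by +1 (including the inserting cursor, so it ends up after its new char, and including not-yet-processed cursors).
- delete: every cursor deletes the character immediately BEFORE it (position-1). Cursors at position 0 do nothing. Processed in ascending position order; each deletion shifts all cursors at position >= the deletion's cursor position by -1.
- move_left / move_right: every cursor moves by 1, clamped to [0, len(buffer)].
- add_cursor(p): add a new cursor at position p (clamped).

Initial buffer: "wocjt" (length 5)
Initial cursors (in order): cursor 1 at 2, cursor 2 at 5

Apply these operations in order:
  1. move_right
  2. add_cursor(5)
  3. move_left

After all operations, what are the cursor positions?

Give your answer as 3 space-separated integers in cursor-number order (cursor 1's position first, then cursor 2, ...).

After op 1 (move_right): buffer="wocjt" (len 5), cursors c1@3 c2@5, authorship .....
After op 2 (add_cursor(5)): buffer="wocjt" (len 5), cursors c1@3 c2@5 c3@5, authorship .....
After op 3 (move_left): buffer="wocjt" (len 5), cursors c1@2 c2@4 c3@4, authorship .....

Answer: 2 4 4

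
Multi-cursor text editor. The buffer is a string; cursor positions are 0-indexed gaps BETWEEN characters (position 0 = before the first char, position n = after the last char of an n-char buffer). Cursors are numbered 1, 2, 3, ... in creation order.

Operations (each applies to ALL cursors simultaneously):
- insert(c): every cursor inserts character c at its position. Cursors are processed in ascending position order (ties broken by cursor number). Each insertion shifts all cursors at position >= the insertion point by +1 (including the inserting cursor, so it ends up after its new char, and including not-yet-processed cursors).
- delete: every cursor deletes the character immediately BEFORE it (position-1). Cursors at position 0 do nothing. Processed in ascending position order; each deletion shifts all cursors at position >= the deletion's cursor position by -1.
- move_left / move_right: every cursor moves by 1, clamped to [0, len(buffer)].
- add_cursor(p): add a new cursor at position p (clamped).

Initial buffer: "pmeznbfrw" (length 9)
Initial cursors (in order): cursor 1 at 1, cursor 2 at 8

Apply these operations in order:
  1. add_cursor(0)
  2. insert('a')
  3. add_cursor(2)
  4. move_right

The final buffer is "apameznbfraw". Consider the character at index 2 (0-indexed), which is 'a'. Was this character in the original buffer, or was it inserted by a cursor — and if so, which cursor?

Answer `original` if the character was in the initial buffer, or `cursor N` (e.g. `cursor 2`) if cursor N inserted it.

Answer: cursor 1

Derivation:
After op 1 (add_cursor(0)): buffer="pmeznbfrw" (len 9), cursors c3@0 c1@1 c2@8, authorship .........
After op 2 (insert('a')): buffer="apameznbfraw" (len 12), cursors c3@1 c1@3 c2@11, authorship 3.1.......2.
After op 3 (add_cursor(2)): buffer="apameznbfraw" (len 12), cursors c3@1 c4@2 c1@3 c2@11, authorship 3.1.......2.
After op 4 (move_right): buffer="apameznbfraw" (len 12), cursors c3@2 c4@3 c1@4 c2@12, authorship 3.1.......2.
Authorship (.=original, N=cursor N): 3 . 1 . . . . . . . 2 .
Index 2: author = 1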